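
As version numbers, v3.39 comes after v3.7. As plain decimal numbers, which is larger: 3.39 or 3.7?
3.7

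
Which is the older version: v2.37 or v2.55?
v2.37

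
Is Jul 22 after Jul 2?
Yes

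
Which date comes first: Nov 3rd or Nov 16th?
Nov 3rd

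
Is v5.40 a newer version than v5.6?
Yes. Version numbers are compared segment by segment as integers, not as decimals: minor version 40 > 6, so v5.40 > v5.6 (even though the decimal 5.40 < 5.6).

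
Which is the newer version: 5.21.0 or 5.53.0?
5.53.0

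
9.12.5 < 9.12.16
True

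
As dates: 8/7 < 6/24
False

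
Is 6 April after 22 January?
Yes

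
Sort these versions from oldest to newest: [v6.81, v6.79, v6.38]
[v6.38, v6.79, v6.81]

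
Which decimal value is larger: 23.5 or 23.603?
23.603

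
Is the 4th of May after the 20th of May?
No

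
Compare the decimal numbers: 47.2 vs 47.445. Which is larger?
47.445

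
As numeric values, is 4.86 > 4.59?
True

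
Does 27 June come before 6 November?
Yes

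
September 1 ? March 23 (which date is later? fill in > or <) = >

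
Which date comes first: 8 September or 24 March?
24 March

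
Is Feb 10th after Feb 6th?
Yes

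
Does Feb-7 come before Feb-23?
Yes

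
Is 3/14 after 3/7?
Yes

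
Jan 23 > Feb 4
False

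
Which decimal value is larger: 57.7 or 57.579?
57.7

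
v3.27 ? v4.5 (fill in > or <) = <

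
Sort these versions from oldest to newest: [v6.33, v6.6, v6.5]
[v6.5, v6.6, v6.33]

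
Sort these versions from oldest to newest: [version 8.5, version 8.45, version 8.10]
[version 8.5, version 8.10, version 8.45]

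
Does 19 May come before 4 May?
No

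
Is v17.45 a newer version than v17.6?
Yes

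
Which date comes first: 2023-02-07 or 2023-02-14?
2023-02-07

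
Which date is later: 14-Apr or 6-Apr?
14-Apr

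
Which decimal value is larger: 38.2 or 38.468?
38.468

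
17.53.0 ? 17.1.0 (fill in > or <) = >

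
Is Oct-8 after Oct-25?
No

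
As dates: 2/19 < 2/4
False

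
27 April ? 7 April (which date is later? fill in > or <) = >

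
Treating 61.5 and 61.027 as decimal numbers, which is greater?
61.5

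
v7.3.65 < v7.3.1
False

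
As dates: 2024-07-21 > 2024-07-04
True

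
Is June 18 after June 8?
Yes. Day 18 comes after day 8 in June — this is a date comparison, not a decimal one (the decimal 6.18 would be smaller than 6.8).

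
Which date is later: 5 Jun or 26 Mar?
5 Jun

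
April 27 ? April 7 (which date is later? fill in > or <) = >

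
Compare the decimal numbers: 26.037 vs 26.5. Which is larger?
26.5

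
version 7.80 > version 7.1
True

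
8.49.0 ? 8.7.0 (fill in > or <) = >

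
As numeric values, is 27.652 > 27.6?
True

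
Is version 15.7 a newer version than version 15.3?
Yes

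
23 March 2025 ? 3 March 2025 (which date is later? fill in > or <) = >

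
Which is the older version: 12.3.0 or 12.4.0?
12.3.0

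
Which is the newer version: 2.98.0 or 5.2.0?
5.2.0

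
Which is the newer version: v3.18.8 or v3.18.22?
v3.18.22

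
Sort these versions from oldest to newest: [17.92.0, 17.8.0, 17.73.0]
[17.8.0, 17.73.0, 17.92.0]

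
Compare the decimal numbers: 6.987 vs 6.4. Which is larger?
6.987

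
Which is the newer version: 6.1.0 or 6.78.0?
6.78.0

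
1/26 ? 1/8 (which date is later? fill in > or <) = >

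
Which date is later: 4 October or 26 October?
26 October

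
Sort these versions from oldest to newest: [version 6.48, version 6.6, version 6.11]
[version 6.6, version 6.11, version 6.48]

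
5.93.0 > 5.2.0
True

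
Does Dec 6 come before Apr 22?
No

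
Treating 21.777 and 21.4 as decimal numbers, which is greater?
21.777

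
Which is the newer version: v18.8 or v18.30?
v18.30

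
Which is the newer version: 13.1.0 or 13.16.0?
13.16.0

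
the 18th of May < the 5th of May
False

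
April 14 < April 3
False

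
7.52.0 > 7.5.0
True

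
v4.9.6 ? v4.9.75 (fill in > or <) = <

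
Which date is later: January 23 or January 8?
January 23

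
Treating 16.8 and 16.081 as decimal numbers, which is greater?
16.8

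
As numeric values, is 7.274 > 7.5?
False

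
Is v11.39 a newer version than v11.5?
Yes. Version numbers are compared segment by segment as integers, not as decimals: minor version 39 > 5, so v11.39 > v11.5 (even though the decimal 11.39 < 11.5).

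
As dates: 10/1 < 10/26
True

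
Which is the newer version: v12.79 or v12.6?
v12.79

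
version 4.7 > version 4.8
False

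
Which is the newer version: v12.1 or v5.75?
v12.1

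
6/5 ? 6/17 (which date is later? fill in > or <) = <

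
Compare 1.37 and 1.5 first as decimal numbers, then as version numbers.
As decimals: 1.37 < 1.5. As versions: v1.37 > v1.5 (minor version 37 > 5).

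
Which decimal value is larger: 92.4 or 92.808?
92.808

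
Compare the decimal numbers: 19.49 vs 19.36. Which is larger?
19.49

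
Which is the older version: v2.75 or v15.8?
v2.75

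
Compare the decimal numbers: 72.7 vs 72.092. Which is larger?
72.7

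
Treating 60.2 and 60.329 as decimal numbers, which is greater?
60.329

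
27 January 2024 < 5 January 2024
False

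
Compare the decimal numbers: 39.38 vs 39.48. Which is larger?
39.48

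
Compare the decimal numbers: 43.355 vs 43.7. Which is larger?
43.7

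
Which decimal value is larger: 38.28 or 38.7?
38.7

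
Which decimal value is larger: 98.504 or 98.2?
98.504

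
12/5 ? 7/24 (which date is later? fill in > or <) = >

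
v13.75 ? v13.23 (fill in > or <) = >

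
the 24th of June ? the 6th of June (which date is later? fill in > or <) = >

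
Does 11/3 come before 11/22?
Yes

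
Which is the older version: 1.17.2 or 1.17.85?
1.17.2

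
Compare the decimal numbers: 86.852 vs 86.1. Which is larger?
86.852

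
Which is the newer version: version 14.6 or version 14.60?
version 14.60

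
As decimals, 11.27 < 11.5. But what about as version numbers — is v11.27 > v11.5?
True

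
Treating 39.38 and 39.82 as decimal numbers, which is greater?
39.82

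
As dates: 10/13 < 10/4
False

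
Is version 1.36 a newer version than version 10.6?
No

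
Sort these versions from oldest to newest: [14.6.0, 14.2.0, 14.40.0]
[14.2.0, 14.6.0, 14.40.0]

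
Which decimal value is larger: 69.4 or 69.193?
69.4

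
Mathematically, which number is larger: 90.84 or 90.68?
90.84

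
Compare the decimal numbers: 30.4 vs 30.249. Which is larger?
30.4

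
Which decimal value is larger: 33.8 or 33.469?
33.8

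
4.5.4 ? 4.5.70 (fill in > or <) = <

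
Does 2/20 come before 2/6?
No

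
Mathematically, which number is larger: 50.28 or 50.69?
50.69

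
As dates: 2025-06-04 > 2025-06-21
False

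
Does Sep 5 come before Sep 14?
Yes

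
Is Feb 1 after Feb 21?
No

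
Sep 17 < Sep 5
False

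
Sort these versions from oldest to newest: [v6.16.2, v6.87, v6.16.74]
[v6.16.2, v6.16.74, v6.87]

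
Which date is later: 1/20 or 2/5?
2/5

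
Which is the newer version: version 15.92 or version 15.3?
version 15.92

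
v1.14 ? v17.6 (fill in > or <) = <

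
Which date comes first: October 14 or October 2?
October 2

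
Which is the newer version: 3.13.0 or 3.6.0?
3.13.0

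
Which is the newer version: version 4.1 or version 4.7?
version 4.7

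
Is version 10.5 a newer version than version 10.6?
No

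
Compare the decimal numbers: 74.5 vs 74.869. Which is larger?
74.869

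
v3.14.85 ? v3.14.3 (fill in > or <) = >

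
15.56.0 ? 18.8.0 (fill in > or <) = <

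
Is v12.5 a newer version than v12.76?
No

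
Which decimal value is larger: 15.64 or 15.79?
15.79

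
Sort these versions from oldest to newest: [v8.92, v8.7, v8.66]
[v8.7, v8.66, v8.92]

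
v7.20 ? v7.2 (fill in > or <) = >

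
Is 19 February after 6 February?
Yes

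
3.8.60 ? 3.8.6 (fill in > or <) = >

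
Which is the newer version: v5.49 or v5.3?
v5.49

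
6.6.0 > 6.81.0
False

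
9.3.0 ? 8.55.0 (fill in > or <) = >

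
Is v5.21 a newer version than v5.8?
Yes. Version numbers are compared segment by segment as integers, not as decimals: minor version 21 > 8, so v5.21 > v5.8 (even though the decimal 5.21 < 5.8).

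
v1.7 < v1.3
False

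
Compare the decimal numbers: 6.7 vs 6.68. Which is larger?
6.7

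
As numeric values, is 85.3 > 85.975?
False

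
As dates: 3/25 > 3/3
True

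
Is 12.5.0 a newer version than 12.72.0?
No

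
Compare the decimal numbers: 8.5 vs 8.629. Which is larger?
8.629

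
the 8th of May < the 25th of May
True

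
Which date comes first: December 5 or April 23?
April 23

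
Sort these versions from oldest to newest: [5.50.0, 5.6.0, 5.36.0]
[5.6.0, 5.36.0, 5.50.0]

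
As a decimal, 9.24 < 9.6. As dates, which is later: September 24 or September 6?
September 24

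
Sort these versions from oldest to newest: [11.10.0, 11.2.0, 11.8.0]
[11.2.0, 11.8.0, 11.10.0]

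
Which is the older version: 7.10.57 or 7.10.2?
7.10.2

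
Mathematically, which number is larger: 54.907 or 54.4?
54.907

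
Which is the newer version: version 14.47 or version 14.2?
version 14.47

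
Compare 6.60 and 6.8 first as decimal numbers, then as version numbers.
As decimals: 6.60 < 6.8. As versions: v6.60 > v6.8 (minor version 60 > 8).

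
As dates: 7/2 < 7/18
True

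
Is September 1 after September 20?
No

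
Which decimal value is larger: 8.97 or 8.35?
8.97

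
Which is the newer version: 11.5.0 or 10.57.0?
11.5.0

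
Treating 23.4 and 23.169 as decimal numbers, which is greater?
23.4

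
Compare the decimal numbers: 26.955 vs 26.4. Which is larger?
26.955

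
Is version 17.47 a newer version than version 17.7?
Yes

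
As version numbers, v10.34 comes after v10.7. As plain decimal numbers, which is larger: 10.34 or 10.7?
10.7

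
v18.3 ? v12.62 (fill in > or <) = >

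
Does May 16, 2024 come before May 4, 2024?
No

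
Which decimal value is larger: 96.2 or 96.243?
96.243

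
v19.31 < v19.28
False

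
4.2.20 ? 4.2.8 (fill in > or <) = >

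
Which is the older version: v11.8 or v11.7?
v11.7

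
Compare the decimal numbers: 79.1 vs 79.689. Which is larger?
79.689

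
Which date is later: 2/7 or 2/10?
2/10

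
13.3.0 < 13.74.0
True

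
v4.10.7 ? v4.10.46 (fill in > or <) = <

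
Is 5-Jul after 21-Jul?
No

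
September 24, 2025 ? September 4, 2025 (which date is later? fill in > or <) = >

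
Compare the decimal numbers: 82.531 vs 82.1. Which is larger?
82.531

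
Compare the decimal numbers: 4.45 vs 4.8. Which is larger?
4.8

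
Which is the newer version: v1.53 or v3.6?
v3.6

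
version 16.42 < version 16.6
False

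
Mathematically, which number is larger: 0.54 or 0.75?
0.75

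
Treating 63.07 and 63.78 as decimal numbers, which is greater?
63.78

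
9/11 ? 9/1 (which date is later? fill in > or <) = >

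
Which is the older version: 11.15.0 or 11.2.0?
11.2.0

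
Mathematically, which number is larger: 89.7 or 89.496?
89.7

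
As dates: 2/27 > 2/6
True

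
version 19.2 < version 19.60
True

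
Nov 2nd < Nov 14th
True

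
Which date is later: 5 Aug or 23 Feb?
5 Aug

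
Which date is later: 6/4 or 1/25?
6/4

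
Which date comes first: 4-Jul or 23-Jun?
23-Jun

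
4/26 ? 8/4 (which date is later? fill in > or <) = <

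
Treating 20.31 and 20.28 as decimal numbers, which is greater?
20.31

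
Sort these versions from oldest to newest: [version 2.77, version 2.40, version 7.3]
[version 2.40, version 2.77, version 7.3]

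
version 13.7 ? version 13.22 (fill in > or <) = <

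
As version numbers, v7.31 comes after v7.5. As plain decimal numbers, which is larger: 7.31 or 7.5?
7.5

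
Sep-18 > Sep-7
True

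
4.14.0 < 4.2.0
False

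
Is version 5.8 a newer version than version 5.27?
No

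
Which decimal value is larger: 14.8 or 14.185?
14.8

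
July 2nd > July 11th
False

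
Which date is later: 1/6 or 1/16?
1/16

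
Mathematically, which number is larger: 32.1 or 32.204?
32.204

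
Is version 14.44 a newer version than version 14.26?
Yes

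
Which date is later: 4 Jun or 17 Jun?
17 Jun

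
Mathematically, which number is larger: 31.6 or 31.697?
31.697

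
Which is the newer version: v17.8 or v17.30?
v17.30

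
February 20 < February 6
False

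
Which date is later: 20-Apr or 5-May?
5-May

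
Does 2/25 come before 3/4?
Yes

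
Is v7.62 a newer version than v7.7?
Yes. Version numbers are compared segment by segment as integers, not as decimals: minor version 62 > 7, so v7.62 > v7.7 (even though the decimal 7.62 < 7.7).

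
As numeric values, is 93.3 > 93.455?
False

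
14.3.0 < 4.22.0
False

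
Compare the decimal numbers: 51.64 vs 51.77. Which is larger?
51.77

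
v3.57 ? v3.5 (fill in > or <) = >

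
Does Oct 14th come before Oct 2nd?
No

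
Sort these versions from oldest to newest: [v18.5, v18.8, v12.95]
[v12.95, v18.5, v18.8]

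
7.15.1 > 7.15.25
False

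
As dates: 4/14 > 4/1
True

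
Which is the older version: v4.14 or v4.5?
v4.5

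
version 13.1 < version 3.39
False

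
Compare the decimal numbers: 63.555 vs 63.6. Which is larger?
63.6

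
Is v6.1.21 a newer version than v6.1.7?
Yes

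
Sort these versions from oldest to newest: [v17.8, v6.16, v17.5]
[v6.16, v17.5, v17.8]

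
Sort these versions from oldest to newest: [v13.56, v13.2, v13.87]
[v13.2, v13.56, v13.87]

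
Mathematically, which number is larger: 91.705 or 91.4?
91.705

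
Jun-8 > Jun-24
False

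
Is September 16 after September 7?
Yes. Day 16 comes after day 7 in September — this is a date comparison, not a decimal one (the decimal 9.16 would be smaller than 9.7).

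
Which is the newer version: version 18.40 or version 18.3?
version 18.40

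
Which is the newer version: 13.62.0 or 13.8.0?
13.62.0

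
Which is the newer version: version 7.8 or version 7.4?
version 7.8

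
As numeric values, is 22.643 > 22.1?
True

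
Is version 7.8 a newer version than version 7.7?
Yes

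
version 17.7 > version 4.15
True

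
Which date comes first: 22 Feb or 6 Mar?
22 Feb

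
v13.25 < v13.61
True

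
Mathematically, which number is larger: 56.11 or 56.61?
56.61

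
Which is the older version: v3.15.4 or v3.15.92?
v3.15.4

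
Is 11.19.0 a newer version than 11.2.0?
Yes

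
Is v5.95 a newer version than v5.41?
Yes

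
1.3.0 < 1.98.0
True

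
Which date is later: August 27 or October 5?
October 5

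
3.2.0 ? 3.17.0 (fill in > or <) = <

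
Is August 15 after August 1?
Yes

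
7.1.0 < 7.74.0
True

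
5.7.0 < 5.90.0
True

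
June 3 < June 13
True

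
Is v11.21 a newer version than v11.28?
No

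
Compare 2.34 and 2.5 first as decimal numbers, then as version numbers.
As decimals: 2.34 < 2.5. As versions: v2.34 > v2.5 (minor version 34 > 5).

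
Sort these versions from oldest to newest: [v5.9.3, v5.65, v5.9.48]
[v5.9.3, v5.9.48, v5.65]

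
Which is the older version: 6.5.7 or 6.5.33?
6.5.7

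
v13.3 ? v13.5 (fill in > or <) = <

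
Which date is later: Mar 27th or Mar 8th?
Mar 27th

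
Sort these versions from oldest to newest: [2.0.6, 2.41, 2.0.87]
[2.0.6, 2.0.87, 2.41]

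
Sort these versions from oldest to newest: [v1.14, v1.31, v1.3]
[v1.3, v1.14, v1.31]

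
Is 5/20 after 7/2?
No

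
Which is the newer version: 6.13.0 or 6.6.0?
6.13.0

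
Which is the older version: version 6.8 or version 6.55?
version 6.8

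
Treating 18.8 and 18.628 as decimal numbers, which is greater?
18.8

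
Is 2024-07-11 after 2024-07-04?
Yes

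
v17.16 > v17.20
False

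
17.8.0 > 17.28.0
False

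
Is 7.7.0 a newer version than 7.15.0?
No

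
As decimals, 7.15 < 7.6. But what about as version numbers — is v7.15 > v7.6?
True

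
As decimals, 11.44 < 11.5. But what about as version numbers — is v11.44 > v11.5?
True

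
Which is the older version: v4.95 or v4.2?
v4.2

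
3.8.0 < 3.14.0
True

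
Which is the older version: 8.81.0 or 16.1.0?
8.81.0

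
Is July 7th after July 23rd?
No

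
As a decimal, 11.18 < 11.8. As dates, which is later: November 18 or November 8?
November 18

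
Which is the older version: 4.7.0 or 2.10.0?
2.10.0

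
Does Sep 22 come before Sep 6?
No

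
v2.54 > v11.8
False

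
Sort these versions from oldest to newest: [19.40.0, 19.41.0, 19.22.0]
[19.22.0, 19.40.0, 19.41.0]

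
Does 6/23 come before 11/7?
Yes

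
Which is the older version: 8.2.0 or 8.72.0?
8.2.0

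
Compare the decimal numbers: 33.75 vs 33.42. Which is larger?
33.75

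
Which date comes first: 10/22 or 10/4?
10/4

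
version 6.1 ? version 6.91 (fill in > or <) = <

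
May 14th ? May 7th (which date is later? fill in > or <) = >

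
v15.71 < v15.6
False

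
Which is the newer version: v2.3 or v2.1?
v2.3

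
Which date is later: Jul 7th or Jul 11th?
Jul 11th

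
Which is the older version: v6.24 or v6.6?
v6.6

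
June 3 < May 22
False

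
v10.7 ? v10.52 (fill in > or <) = <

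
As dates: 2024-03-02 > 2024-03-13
False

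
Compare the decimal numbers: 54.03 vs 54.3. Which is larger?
54.3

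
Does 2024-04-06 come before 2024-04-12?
Yes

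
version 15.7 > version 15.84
False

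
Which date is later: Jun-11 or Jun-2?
Jun-11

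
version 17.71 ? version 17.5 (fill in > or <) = >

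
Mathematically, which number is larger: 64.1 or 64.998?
64.998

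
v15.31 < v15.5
False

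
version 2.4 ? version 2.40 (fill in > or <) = <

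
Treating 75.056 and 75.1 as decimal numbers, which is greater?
75.1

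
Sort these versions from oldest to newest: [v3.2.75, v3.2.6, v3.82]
[v3.2.6, v3.2.75, v3.82]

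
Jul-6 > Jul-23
False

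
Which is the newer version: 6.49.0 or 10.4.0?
10.4.0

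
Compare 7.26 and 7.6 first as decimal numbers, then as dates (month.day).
As decimals: 7.26 < 7.6. As dates: 7/26 is later than 7/6 (day 26 > day 6).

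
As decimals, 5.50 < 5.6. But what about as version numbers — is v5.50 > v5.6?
True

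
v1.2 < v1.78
True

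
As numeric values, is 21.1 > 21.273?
False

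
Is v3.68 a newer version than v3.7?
Yes. Version numbers are compared segment by segment as integers, not as decimals: minor version 68 > 7, so v3.68 > v3.7 (even though the decimal 3.68 < 3.7).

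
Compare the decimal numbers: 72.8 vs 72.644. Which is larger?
72.8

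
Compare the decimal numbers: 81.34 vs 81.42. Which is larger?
81.42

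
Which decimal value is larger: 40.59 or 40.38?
40.59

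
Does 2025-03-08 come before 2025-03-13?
Yes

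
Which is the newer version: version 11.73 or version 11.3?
version 11.73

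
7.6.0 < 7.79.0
True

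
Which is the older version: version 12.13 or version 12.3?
version 12.3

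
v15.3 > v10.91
True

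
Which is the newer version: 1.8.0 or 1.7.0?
1.8.0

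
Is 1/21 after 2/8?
No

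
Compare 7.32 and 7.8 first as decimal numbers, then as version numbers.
As decimals: 7.32 < 7.8. As versions: v7.32 > v7.8 (minor version 32 > 8).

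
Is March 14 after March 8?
Yes. Day 14 comes after day 8 in March — this is a date comparison, not a decimal one (the decimal 3.14 would be smaller than 3.8).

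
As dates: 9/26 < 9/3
False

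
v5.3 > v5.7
False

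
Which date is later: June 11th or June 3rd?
June 11th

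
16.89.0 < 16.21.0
False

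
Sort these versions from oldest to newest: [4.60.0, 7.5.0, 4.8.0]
[4.8.0, 4.60.0, 7.5.0]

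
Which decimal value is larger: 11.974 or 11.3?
11.974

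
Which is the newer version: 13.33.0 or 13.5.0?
13.33.0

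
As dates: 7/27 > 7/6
True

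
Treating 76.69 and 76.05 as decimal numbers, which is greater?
76.69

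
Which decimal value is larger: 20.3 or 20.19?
20.3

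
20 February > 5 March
False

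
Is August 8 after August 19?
No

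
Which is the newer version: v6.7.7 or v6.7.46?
v6.7.46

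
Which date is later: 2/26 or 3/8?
3/8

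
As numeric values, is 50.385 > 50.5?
False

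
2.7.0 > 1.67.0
True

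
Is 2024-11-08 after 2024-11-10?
No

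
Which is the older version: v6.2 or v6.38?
v6.2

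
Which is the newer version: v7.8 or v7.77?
v7.77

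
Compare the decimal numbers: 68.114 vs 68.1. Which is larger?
68.114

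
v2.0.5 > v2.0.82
False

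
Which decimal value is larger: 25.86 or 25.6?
25.86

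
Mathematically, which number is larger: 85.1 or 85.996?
85.996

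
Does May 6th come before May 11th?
Yes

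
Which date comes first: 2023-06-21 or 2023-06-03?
2023-06-03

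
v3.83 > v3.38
True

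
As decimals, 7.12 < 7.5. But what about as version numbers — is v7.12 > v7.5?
True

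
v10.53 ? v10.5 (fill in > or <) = >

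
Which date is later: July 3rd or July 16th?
July 16th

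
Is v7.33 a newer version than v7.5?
Yes. Version numbers are compared segment by segment as integers, not as decimals: minor version 33 > 5, so v7.33 > v7.5 (even though the decimal 7.33 < 7.5).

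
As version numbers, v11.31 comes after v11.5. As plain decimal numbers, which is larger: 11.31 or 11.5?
11.5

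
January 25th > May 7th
False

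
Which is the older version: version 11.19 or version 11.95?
version 11.19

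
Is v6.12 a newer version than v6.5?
Yes. Version numbers are compared segment by segment as integers, not as decimals: minor version 12 > 5, so v6.12 > v6.5 (even though the decimal 6.12 < 6.5).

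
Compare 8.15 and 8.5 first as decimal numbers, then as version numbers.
As decimals: 8.15 < 8.5. As versions: v8.15 > v8.5 (minor version 15 > 5).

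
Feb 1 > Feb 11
False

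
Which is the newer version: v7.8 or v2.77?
v7.8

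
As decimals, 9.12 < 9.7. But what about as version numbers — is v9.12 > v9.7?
True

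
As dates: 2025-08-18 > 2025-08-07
True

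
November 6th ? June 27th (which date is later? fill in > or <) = >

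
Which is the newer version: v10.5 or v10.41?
v10.41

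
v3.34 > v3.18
True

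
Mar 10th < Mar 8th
False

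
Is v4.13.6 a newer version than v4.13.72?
No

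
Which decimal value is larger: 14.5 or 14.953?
14.953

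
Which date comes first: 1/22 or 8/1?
1/22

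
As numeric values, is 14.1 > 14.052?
True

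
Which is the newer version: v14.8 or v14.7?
v14.8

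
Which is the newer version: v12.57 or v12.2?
v12.57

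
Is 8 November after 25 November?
No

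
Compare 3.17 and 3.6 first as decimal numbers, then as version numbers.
As decimals: 3.17 < 3.6. As versions: v3.17 > v3.6 (minor version 17 > 6).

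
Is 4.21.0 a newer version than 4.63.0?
No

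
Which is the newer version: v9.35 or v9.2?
v9.35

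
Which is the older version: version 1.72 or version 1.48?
version 1.48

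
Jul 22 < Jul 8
False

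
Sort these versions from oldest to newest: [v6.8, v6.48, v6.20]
[v6.8, v6.20, v6.48]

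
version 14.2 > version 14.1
True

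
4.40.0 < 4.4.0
False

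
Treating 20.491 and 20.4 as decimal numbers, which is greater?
20.491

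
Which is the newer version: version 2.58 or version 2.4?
version 2.58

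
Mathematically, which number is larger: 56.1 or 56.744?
56.744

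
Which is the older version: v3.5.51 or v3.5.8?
v3.5.8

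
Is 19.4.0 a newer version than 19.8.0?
No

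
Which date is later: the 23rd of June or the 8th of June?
the 23rd of June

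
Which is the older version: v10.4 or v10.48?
v10.4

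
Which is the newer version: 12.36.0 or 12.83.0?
12.83.0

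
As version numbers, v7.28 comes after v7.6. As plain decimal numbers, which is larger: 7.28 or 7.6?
7.6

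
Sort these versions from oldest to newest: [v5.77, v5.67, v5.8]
[v5.8, v5.67, v5.77]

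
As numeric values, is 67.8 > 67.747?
True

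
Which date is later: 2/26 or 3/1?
3/1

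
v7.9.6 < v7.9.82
True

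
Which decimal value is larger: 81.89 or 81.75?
81.89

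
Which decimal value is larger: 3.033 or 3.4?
3.4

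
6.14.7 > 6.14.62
False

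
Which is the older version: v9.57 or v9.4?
v9.4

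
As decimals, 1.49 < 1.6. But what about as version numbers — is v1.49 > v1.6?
True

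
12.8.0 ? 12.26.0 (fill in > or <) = <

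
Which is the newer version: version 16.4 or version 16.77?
version 16.77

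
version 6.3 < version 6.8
True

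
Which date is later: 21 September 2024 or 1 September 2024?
21 September 2024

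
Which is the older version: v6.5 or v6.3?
v6.3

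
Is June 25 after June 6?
Yes. Day 25 comes after day 6 in June — this is a date comparison, not a decimal one (the decimal 6.25 would be smaller than 6.6).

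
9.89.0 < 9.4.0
False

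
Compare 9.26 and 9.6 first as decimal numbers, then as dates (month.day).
As decimals: 9.26 < 9.6. As dates: 9/26 is later than 9/6 (day 26 > day 6).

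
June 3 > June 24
False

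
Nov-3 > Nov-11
False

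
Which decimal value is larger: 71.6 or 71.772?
71.772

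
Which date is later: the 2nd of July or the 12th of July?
the 12th of July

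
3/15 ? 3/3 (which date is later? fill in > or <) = >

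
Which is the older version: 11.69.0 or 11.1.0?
11.1.0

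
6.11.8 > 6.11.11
False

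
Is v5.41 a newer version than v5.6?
Yes. Version numbers are compared segment by segment as integers, not as decimals: minor version 41 > 6, so v5.41 > v5.6 (even though the decimal 5.41 < 5.6).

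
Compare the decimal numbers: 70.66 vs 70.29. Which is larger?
70.66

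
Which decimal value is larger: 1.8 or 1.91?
1.91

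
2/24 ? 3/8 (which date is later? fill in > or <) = <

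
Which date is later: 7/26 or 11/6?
11/6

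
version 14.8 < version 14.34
True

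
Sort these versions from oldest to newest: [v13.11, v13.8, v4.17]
[v4.17, v13.8, v13.11]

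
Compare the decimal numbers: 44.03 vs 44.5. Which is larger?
44.5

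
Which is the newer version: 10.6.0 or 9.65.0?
10.6.0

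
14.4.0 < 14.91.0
True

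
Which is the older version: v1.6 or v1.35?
v1.6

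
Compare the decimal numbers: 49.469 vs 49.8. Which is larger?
49.8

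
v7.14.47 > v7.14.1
True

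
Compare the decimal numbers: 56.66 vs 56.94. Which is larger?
56.94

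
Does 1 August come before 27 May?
No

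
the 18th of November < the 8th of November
False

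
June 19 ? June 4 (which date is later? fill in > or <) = >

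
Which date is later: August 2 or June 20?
August 2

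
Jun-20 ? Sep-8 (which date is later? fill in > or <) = <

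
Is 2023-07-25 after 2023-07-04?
Yes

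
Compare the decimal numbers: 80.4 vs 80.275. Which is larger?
80.4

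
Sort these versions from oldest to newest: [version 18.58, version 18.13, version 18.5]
[version 18.5, version 18.13, version 18.58]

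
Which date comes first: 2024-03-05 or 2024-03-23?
2024-03-05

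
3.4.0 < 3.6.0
True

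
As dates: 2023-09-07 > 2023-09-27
False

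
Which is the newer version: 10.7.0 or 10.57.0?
10.57.0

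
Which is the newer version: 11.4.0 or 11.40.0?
11.40.0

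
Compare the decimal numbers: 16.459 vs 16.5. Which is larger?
16.5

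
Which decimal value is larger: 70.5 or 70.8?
70.8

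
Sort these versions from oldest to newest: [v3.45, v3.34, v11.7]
[v3.34, v3.45, v11.7]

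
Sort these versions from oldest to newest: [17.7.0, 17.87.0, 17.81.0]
[17.7.0, 17.81.0, 17.87.0]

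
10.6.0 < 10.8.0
True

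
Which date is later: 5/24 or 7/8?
7/8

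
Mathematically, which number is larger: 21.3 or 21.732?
21.732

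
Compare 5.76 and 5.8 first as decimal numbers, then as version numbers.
As decimals: 5.76 < 5.8. As versions: v5.76 > v5.8 (minor version 76 > 8).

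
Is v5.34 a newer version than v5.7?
Yes. Version numbers are compared segment by segment as integers, not as decimals: minor version 34 > 7, so v5.34 > v5.7 (even though the decimal 5.34 < 5.7).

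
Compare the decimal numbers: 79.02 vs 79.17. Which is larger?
79.17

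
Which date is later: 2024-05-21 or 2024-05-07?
2024-05-21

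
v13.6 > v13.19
False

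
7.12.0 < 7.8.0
False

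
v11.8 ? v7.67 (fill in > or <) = >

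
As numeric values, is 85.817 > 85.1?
True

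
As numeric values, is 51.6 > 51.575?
True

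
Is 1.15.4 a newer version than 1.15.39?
No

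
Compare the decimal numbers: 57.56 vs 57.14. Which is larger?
57.56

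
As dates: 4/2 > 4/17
False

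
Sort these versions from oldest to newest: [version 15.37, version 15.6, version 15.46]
[version 15.6, version 15.37, version 15.46]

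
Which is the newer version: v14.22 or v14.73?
v14.73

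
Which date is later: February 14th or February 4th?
February 14th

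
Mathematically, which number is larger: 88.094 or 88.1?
88.1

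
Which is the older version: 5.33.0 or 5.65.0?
5.33.0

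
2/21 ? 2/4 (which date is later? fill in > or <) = >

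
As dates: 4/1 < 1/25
False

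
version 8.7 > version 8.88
False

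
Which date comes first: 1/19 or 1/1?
1/1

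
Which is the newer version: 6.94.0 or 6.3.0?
6.94.0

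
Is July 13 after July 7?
Yes. Day 13 comes after day 7 in July — this is a date comparison, not a decimal one (the decimal 7.13 would be smaller than 7.7).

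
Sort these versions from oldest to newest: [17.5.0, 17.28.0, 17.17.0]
[17.5.0, 17.17.0, 17.28.0]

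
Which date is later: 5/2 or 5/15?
5/15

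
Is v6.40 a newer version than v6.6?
Yes. Version numbers are compared segment by segment as integers, not as decimals: minor version 40 > 6, so v6.40 > v6.6 (even though the decimal 6.40 < 6.6).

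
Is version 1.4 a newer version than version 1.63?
No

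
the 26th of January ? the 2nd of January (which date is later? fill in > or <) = >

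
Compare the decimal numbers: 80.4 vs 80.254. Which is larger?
80.4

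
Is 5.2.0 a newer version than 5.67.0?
No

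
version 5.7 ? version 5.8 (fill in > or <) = <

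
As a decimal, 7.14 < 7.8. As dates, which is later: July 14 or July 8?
July 14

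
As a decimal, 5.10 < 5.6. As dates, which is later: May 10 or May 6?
May 10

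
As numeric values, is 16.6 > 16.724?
False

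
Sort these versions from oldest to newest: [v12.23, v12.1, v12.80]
[v12.1, v12.23, v12.80]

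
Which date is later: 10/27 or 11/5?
11/5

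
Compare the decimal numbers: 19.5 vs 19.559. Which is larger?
19.559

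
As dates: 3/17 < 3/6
False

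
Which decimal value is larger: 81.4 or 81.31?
81.4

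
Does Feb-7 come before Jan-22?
No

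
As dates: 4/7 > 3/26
True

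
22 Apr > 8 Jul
False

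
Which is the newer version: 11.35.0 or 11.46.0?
11.46.0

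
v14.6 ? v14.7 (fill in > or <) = <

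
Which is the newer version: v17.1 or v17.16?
v17.16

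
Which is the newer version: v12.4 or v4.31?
v12.4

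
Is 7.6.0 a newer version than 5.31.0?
Yes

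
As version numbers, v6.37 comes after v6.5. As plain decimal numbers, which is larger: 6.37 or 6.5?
6.5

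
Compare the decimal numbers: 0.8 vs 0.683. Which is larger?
0.8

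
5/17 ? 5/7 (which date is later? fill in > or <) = >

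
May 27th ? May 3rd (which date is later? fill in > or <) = >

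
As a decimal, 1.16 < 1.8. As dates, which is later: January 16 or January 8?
January 16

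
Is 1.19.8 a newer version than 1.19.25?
No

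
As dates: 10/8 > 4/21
True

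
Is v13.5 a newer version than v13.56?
No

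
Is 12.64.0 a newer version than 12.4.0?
Yes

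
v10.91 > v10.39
True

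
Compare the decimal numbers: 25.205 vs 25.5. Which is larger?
25.5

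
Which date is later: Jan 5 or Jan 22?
Jan 22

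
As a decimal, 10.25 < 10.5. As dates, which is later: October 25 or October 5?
October 25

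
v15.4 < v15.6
True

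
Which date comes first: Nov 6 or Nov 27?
Nov 6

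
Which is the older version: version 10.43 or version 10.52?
version 10.43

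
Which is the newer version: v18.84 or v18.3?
v18.84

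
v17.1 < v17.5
True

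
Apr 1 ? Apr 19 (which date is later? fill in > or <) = <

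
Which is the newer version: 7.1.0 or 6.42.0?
7.1.0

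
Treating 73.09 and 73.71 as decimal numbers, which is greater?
73.71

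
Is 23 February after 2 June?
No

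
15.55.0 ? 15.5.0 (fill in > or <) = >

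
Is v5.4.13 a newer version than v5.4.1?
Yes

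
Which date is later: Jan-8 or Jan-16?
Jan-16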